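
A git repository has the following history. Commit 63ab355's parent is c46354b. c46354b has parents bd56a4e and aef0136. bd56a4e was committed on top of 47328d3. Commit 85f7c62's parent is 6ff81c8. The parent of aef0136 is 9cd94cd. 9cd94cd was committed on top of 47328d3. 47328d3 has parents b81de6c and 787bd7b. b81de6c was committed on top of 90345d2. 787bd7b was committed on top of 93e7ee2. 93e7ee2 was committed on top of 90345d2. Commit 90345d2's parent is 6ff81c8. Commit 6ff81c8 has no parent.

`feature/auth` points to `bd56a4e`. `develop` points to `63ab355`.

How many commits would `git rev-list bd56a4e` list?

Walking parent pointers from bd56a4e: reachable set = {47328d3, 6ff81c8, 787bd7b, 90345d2, 93e7ee2, b81de6c, bd56a4e}.
That is 7 commits.

7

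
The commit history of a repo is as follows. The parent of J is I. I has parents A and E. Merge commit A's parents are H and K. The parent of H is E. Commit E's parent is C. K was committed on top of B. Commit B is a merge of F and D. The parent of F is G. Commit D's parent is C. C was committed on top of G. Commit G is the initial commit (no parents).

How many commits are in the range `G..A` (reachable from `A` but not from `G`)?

8

Reachable from A: {A, B, C, D, E, F, G, H, K}.
Reachable from G: {G}.
In A's history but not G's: {A, B, C, D, E, F, H, K} — 8 commits.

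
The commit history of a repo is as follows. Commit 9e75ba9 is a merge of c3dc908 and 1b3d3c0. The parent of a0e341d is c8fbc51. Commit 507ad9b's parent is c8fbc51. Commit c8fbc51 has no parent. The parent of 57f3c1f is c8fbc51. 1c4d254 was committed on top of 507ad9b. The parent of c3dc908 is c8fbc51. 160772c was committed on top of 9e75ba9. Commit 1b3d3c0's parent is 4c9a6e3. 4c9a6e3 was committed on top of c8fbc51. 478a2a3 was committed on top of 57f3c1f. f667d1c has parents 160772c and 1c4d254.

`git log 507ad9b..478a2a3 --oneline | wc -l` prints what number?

2

Reachable from 478a2a3: {478a2a3, 57f3c1f, c8fbc51}.
Reachable from 507ad9b: {507ad9b, c8fbc51}.
In 478a2a3's history but not 507ad9b's: {478a2a3, 57f3c1f} — 2 commits.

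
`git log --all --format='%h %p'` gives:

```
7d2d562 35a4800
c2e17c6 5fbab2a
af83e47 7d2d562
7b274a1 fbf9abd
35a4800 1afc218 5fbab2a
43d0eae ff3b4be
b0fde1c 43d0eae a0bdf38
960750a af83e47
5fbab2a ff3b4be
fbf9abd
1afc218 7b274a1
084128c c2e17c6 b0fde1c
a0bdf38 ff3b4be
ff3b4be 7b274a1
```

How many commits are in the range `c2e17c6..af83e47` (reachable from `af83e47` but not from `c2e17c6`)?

4

Reachable from af83e47: {1afc218, 35a4800, 5fbab2a, 7b274a1, 7d2d562, af83e47, fbf9abd, ff3b4be}.
Reachable from c2e17c6: {5fbab2a, 7b274a1, c2e17c6, fbf9abd, ff3b4be}.
In af83e47's history but not c2e17c6's: {1afc218, 35a4800, 7d2d562, af83e47} — 4 commits.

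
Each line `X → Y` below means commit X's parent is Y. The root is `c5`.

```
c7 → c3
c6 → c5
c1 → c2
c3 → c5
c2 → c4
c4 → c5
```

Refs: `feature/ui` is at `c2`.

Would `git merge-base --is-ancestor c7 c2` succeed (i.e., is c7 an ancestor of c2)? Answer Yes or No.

Ancestors of c2: {c2, c4, c5}.
c7 is not in that set, so it is not an ancestor of c2.

No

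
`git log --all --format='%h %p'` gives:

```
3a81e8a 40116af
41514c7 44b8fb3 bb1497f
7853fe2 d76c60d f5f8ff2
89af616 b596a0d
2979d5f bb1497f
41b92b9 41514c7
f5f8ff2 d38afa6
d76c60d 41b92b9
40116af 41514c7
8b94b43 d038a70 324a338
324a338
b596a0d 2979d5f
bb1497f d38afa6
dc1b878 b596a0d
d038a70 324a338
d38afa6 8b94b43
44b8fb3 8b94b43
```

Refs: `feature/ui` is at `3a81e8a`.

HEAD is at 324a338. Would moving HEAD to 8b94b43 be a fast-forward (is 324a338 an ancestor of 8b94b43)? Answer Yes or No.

Yes

A fast-forward from 324a338 to 8b94b43 is possible iff 324a338 is an ancestor of 8b94b43.
Ancestors of 8b94b43: {324a338, 8b94b43, d038a70}.
324a338 is among them, so fast-forward is possible.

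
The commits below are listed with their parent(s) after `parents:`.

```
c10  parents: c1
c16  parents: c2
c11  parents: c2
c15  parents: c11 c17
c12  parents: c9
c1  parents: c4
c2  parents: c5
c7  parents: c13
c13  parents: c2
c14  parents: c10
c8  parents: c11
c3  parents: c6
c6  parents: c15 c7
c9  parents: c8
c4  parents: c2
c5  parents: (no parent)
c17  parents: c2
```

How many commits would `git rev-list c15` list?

5

Walking parent pointers from c15: reachable set = {c11, c15, c17, c2, c5}.
That is 5 commits.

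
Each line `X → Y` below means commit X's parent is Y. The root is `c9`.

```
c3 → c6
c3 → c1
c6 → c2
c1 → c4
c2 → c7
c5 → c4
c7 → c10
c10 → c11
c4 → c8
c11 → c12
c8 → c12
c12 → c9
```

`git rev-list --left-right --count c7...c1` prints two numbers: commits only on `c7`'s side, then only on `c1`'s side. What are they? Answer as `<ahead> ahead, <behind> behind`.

Reachable from c7: {c10, c11, c12, c7, c9}.
Reachable from c1: {c1, c12, c4, c8, c9}.
Only in c7's history (ahead): {c10, c11, c7} — 3.
Only in c1's history (behind): {c1, c4, c8} — 3.

3 ahead, 3 behind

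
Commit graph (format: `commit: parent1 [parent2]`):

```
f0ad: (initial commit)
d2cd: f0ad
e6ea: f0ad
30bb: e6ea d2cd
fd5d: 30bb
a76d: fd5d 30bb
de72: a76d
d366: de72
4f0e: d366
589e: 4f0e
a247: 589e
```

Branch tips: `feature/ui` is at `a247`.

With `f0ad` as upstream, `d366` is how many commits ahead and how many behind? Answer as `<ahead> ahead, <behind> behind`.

Reachable from d366: {30bb, a76d, d2cd, d366, de72, e6ea, f0ad, fd5d}.
Reachable from f0ad: {f0ad}.
Only in d366's history (ahead): {30bb, a76d, d2cd, d366, de72, e6ea, fd5d} — 7.
Only in f0ad's history (behind): {} — 0.

7 ahead, 0 behind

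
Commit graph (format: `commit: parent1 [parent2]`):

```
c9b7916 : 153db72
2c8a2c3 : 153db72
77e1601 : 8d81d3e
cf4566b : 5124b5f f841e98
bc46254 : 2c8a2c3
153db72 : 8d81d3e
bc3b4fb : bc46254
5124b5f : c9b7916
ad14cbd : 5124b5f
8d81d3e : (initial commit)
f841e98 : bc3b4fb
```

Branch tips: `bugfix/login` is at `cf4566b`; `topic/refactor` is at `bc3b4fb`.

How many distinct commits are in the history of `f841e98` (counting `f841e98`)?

Walking parent pointers from f841e98: reachable set = {153db72, 2c8a2c3, 8d81d3e, bc3b4fb, bc46254, f841e98}.
That is 6 commits.

6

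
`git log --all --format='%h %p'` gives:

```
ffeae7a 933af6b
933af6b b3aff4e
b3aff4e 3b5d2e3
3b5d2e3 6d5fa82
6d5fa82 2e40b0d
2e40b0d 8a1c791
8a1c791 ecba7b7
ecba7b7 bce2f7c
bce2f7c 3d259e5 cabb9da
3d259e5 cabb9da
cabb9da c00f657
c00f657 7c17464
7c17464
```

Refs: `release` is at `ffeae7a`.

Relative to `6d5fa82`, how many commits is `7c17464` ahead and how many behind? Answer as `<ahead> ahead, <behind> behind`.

Reachable from 7c17464: {7c17464}.
Reachable from 6d5fa82: {2e40b0d, 3d259e5, 6d5fa82, 7c17464, 8a1c791, bce2f7c, c00f657, cabb9da, ecba7b7}.
Only in 7c17464's history (ahead): {} — 0.
Only in 6d5fa82's history (behind): {2e40b0d, 3d259e5, 6d5fa82, 8a1c791, bce2f7c, c00f657, cabb9da, ecba7b7} — 8.

0 ahead, 8 behind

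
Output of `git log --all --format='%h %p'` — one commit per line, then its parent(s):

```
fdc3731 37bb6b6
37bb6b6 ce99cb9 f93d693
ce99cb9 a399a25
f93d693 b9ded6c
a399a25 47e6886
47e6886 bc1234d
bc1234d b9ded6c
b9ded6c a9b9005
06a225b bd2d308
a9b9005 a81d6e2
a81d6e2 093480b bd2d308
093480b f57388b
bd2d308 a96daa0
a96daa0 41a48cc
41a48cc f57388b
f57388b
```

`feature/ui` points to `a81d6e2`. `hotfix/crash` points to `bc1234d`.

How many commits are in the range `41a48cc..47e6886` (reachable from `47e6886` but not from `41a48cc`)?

8

Reachable from 47e6886: {093480b, 41a48cc, 47e6886, a81d6e2, a96daa0, a9b9005, b9ded6c, bc1234d, bd2d308, f57388b}.
Reachable from 41a48cc: {41a48cc, f57388b}.
In 47e6886's history but not 41a48cc's: {093480b, 47e6886, a81d6e2, a96daa0, a9b9005, b9ded6c, bc1234d, bd2d308} — 8 commits.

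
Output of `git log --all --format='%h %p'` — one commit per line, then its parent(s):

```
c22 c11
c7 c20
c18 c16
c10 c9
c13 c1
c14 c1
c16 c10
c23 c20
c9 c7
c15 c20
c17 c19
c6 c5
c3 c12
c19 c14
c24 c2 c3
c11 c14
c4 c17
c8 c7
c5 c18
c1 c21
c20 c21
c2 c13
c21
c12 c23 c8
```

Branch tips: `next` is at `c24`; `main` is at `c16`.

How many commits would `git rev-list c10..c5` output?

Reachable from c5: {c10, c16, c18, c20, c21, c5, c7, c9}.
Reachable from c10: {c10, c20, c21, c7, c9}.
In c5's history but not c10's: {c16, c18, c5} — 3 commits.

3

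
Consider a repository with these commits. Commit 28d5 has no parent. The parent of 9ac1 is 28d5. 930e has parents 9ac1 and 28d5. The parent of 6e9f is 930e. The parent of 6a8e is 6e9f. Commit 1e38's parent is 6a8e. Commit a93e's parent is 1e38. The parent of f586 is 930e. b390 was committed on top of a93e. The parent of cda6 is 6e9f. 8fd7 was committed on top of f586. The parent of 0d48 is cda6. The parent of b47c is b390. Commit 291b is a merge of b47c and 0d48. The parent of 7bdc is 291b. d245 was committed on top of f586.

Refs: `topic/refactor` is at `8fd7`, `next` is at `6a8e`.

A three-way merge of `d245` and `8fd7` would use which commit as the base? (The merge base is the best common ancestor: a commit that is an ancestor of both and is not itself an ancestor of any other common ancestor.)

f586

Ancestors of d245: {28d5, 930e, 9ac1, d245, f586}.
Ancestors of 8fd7: {28d5, 8fd7, 930e, 9ac1, f586}.
Common ancestors: {28d5, 930e, 9ac1, f586}.
Among these, f586 is not an ancestor of any other common ancestor — it is the merge base.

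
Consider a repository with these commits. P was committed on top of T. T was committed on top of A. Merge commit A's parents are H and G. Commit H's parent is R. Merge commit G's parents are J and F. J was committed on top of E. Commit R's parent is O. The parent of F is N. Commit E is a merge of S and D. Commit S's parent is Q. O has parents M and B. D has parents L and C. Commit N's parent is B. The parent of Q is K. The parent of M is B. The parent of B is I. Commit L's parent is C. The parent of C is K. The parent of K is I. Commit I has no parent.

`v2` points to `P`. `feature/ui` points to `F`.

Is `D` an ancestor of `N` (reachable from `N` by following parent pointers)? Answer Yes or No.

No

Ancestors of N: {B, I, N}.
D is not in that set, so it is not an ancestor of N.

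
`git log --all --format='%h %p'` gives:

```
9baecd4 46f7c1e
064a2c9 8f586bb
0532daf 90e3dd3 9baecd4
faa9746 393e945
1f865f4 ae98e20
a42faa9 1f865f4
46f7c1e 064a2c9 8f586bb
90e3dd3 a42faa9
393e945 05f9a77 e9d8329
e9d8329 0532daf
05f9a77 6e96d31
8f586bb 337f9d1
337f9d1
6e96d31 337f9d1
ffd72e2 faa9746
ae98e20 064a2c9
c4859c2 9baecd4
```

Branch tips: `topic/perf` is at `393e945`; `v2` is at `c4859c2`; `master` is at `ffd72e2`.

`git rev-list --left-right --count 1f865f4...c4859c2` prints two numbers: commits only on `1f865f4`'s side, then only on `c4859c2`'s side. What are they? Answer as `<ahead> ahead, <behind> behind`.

2 ahead, 3 behind

Reachable from 1f865f4: {064a2c9, 1f865f4, 337f9d1, 8f586bb, ae98e20}.
Reachable from c4859c2: {064a2c9, 337f9d1, 46f7c1e, 8f586bb, 9baecd4, c4859c2}.
Only in 1f865f4's history (ahead): {1f865f4, ae98e20} — 2.
Only in c4859c2's history (behind): {46f7c1e, 9baecd4, c4859c2} — 3.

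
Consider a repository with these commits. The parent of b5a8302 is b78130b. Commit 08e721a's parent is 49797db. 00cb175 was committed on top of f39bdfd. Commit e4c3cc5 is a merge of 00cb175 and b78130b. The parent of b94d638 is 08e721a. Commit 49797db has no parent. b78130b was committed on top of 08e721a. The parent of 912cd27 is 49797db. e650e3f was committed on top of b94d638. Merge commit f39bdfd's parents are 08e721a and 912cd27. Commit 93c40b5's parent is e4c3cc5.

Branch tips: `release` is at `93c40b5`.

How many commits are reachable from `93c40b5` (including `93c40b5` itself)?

8

Walking parent pointers from 93c40b5: reachable set = {00cb175, 08e721a, 49797db, 912cd27, 93c40b5, b78130b, e4c3cc5, f39bdfd}.
That is 8 commits.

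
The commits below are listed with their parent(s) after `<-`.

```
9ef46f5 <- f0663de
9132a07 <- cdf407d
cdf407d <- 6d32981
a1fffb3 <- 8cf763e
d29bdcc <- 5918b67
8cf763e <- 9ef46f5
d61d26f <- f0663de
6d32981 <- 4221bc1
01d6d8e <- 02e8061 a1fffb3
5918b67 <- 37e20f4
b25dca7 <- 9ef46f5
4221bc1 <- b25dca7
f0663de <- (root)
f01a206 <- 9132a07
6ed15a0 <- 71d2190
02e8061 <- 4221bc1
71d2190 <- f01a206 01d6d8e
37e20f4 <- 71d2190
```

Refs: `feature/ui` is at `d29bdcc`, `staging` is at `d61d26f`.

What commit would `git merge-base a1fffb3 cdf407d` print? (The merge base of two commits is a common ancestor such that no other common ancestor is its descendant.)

9ef46f5

Ancestors of a1fffb3: {8cf763e, 9ef46f5, a1fffb3, f0663de}.
Ancestors of cdf407d: {4221bc1, 6d32981, 9ef46f5, b25dca7, cdf407d, f0663de}.
Common ancestors: {9ef46f5, f0663de}.
Among these, 9ef46f5 is not an ancestor of any other common ancestor — it is the merge base.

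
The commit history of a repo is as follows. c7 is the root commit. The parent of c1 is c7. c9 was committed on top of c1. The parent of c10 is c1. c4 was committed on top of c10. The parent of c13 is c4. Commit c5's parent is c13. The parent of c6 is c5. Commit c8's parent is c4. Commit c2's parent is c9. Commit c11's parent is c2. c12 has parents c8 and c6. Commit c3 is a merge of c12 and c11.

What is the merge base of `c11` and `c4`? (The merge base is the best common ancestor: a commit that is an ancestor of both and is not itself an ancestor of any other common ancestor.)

Ancestors of c11: {c1, c11, c2, c7, c9}.
Ancestors of c4: {c1, c10, c4, c7}.
Common ancestors: {c1, c7}.
Among these, c1 is not an ancestor of any other common ancestor — it is the merge base.

c1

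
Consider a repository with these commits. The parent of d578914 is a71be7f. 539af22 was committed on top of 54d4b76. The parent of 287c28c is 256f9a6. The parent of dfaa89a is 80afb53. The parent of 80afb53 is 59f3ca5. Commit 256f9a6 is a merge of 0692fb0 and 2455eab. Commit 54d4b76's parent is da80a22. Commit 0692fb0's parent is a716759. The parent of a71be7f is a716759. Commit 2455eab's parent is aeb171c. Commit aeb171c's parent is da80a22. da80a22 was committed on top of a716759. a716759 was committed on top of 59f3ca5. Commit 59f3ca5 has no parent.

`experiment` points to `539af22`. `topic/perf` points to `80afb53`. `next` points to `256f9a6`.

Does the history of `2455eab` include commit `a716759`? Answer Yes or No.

Ancestors of 2455eab (commits reachable by following parents): {2455eab, 59f3ca5, a716759, aeb171c, da80a22}.
a716759 is in that set, so it is an ancestor of 2455eab.

Yes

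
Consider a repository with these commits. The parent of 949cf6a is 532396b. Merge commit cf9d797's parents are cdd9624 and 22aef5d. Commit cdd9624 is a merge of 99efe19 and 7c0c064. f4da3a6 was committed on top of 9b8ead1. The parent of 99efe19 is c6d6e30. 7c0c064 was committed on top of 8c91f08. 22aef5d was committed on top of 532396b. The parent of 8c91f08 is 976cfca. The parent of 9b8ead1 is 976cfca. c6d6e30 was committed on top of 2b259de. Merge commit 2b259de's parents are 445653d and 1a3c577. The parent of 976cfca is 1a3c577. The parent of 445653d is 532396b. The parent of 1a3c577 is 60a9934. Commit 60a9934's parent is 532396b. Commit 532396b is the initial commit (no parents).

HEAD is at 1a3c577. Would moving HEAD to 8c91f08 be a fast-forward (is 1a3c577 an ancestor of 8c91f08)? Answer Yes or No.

A fast-forward from 1a3c577 to 8c91f08 is possible iff 1a3c577 is an ancestor of 8c91f08.
Ancestors of 8c91f08: {1a3c577, 532396b, 60a9934, 8c91f08, 976cfca}.
1a3c577 is among them, so fast-forward is possible.

Yes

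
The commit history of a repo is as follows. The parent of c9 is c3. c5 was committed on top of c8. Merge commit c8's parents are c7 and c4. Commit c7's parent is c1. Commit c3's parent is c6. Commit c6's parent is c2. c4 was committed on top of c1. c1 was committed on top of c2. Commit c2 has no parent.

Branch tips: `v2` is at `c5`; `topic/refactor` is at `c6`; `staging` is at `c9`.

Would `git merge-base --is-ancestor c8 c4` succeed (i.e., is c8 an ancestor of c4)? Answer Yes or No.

No

Ancestors of c4: {c1, c2, c4}.
c8 is not in that set, so it is not an ancestor of c4.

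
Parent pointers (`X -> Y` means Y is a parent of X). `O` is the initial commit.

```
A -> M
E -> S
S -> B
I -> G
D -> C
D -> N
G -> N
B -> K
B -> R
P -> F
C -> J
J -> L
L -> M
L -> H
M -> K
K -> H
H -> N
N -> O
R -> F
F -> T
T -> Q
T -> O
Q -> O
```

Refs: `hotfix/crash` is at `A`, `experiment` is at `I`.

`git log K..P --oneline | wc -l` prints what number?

4

Reachable from P: {F, O, P, Q, T}.
Reachable from K: {H, K, N, O}.
In P's history but not K's: {F, P, Q, T} — 4 commits.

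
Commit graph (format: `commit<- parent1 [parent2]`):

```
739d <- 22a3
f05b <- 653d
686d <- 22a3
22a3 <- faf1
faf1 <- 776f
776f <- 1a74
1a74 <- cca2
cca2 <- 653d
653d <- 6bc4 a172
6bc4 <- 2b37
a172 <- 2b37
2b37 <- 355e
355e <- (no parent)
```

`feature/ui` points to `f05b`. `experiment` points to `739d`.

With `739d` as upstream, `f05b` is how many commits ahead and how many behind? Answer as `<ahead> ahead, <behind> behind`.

Reachable from f05b: {2b37, 355e, 653d, 6bc4, a172, f05b}.
Reachable from 739d: {1a74, 22a3, 2b37, 355e, 653d, 6bc4, 739d, 776f, a172, cca2, faf1}.
Only in f05b's history (ahead): {f05b} — 1.
Only in 739d's history (behind): {1a74, 22a3, 739d, 776f, cca2, faf1} — 6.

1 ahead, 6 behind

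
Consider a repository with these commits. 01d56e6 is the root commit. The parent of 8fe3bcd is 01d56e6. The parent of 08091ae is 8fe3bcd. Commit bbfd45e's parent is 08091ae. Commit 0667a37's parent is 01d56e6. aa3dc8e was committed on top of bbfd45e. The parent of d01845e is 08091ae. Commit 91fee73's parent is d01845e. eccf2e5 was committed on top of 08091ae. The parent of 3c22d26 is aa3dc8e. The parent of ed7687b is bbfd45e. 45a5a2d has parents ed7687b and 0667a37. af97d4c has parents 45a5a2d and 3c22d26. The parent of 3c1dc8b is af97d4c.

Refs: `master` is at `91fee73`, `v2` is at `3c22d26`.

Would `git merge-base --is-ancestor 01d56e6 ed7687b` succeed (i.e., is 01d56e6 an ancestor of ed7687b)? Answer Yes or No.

Yes

Ancestors of ed7687b (commits reachable by following parents): {01d56e6, 08091ae, 8fe3bcd, bbfd45e, ed7687b}.
01d56e6 is in that set, so it is an ancestor of ed7687b.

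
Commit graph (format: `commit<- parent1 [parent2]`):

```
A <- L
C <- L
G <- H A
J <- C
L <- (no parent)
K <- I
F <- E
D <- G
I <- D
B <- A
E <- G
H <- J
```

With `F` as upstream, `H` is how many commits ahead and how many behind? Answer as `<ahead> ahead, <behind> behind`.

Reachable from H: {C, H, J, L}.
Reachable from F: {A, C, E, F, G, H, J, L}.
Only in H's history (ahead): {} — 0.
Only in F's history (behind): {A, E, F, G} — 4.

0 ahead, 4 behind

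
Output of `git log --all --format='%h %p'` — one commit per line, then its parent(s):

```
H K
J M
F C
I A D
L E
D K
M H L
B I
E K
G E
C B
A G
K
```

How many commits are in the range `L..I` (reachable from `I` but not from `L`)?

Reachable from I: {A, D, E, G, I, K}.
Reachable from L: {E, K, L}.
In I's history but not L's: {A, D, G, I} — 4 commits.

4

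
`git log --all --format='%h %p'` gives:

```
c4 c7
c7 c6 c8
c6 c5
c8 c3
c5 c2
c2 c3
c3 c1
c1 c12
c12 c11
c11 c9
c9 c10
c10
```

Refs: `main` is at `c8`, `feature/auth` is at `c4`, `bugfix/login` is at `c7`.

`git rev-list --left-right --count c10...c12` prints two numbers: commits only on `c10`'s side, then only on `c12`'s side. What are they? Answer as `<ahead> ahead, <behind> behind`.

0 ahead, 3 behind

Reachable from c10: {c10}.
Reachable from c12: {c10, c11, c12, c9}.
Only in c10's history (ahead): {} — 0.
Only in c12's history (behind): {c11, c12, c9} — 3.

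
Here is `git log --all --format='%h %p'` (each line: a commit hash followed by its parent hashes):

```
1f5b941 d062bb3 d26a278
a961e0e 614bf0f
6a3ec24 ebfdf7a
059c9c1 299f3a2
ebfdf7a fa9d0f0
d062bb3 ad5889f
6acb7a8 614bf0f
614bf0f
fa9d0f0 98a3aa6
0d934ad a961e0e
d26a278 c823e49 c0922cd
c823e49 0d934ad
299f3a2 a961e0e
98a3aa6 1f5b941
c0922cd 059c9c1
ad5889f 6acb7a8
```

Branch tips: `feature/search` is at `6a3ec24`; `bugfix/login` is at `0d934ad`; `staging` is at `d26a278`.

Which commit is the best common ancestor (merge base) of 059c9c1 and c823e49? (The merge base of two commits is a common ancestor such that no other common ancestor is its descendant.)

Ancestors of 059c9c1: {059c9c1, 299f3a2, 614bf0f, a961e0e}.
Ancestors of c823e49: {0d934ad, 614bf0f, a961e0e, c823e49}.
Common ancestors: {614bf0f, a961e0e}.
Among these, a961e0e is not an ancestor of any other common ancestor — it is the merge base.

a961e0e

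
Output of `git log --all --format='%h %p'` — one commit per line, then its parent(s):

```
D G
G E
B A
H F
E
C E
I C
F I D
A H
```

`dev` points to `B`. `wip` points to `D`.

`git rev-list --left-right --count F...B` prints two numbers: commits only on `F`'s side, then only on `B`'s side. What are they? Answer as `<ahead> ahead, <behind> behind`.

Reachable from F: {C, D, E, F, G, I}.
Reachable from B: {A, B, C, D, E, F, G, H, I}.
Only in F's history (ahead): {} — 0.
Only in B's history (behind): {A, B, H} — 3.

0 ahead, 3 behind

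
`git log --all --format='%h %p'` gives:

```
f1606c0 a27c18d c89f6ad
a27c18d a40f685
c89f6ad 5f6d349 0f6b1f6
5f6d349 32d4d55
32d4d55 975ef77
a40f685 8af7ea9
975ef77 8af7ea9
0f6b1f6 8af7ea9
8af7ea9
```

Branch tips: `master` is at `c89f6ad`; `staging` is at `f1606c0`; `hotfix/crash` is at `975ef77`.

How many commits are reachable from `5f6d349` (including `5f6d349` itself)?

Walking parent pointers from 5f6d349: reachable set = {32d4d55, 5f6d349, 8af7ea9, 975ef77}.
That is 4 commits.

4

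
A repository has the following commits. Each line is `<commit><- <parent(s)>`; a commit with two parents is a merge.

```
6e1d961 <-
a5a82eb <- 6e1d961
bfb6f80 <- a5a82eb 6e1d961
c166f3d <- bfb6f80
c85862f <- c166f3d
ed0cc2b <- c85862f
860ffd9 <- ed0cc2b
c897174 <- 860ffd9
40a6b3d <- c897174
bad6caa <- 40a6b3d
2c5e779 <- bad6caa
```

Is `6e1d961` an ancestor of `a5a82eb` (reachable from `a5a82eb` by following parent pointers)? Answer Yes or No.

Yes

Ancestors of a5a82eb (commits reachable by following parents): {6e1d961, a5a82eb}.
6e1d961 is in that set, so it is an ancestor of a5a82eb.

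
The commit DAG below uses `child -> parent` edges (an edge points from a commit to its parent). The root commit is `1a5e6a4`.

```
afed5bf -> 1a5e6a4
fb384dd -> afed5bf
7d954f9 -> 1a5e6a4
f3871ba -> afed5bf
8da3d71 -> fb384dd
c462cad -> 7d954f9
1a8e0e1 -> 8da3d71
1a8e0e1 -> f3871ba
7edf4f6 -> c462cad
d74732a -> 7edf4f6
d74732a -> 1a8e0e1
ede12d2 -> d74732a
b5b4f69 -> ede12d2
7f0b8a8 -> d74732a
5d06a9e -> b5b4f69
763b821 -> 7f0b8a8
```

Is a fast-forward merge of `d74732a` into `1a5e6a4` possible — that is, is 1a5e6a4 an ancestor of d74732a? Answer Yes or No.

A fast-forward from 1a5e6a4 to d74732a is possible iff 1a5e6a4 is an ancestor of d74732a.
Ancestors of d74732a: {1a5e6a4, 1a8e0e1, 7d954f9, 7edf4f6, 8da3d71, afed5bf, c462cad, d74732a, f3871ba, fb384dd}.
1a5e6a4 is among them, so fast-forward is possible.

Yes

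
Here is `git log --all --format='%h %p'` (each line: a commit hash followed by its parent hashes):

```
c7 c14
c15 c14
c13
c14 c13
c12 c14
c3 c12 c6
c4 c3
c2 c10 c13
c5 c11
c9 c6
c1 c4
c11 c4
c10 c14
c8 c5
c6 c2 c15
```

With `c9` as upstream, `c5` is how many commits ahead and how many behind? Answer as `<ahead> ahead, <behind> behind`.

5 ahead, 1 behind

Reachable from c5: {c10, c11, c12, c13, c14, c15, c2, c3, c4, c5, c6}.
Reachable from c9: {c10, c13, c14, c15, c2, c6, c9}.
Only in c5's history (ahead): {c11, c12, c3, c4, c5} — 5.
Only in c9's history (behind): {c9} — 1.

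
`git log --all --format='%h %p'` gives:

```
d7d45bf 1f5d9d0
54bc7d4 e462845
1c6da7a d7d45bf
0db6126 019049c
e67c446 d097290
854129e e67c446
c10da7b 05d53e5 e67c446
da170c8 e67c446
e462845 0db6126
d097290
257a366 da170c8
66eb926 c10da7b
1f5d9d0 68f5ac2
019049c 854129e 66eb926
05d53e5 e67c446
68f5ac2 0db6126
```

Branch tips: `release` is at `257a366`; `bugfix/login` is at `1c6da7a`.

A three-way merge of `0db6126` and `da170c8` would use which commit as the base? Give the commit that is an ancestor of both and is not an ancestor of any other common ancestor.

Ancestors of 0db6126: {019049c, 05d53e5, 0db6126, 66eb926, 854129e, c10da7b, d097290, e67c446}.
Ancestors of da170c8: {d097290, da170c8, e67c446}.
Common ancestors: {d097290, e67c446}.
Among these, e67c446 is not an ancestor of any other common ancestor — it is the merge base.

e67c446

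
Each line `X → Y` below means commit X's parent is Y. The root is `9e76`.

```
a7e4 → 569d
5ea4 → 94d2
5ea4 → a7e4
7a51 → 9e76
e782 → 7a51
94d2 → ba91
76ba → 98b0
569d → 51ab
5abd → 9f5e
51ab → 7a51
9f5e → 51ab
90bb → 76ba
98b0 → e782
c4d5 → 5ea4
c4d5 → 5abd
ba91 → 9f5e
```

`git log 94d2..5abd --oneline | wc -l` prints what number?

Reachable from 5abd: {51ab, 5abd, 7a51, 9e76, 9f5e}.
Reachable from 94d2: {51ab, 7a51, 94d2, 9e76, 9f5e, ba91}.
In 5abd's history but not 94d2's: {5abd} — 1 commit.

1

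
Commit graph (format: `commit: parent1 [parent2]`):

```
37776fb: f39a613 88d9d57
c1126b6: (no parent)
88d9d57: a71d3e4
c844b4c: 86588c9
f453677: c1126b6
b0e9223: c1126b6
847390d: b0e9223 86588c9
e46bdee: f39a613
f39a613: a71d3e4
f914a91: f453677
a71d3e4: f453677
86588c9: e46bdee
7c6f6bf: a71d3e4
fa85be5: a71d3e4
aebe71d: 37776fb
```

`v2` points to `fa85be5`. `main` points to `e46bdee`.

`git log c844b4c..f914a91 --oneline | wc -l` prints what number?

1

Reachable from f914a91: {c1126b6, f453677, f914a91}.
Reachable from c844b4c: {86588c9, a71d3e4, c1126b6, c844b4c, e46bdee, f39a613, f453677}.
In f914a91's history but not c844b4c's: {f914a91} — 1 commit.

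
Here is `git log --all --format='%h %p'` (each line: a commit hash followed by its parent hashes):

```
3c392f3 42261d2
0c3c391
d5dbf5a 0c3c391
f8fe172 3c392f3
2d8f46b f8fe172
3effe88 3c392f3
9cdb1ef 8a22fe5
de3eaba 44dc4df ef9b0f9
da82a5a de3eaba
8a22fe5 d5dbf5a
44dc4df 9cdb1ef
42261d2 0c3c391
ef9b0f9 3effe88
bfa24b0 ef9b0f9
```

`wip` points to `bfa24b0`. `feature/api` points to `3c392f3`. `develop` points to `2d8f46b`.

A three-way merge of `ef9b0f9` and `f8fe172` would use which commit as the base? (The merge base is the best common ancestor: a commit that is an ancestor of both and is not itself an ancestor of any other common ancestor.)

3c392f3

Ancestors of ef9b0f9: {0c3c391, 3c392f3, 3effe88, 42261d2, ef9b0f9}.
Ancestors of f8fe172: {0c3c391, 3c392f3, 42261d2, f8fe172}.
Common ancestors: {0c3c391, 3c392f3, 42261d2}.
Among these, 3c392f3 is not an ancestor of any other common ancestor — it is the merge base.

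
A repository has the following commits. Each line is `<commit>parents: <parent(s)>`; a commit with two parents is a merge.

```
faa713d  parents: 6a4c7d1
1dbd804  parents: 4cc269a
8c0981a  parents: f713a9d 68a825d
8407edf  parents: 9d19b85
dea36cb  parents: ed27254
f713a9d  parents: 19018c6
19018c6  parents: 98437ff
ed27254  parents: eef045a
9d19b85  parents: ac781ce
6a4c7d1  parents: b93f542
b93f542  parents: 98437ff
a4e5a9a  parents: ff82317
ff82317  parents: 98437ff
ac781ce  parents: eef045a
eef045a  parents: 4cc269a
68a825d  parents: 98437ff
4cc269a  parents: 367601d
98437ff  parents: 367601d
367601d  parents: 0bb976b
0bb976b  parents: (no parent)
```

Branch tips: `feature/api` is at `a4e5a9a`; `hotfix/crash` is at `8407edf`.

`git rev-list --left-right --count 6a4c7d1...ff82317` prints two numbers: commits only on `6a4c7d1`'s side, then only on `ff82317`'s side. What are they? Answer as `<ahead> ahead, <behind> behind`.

Reachable from 6a4c7d1: {0bb976b, 367601d, 6a4c7d1, 98437ff, b93f542}.
Reachable from ff82317: {0bb976b, 367601d, 98437ff, ff82317}.
Only in 6a4c7d1's history (ahead): {6a4c7d1, b93f542} — 2.
Only in ff82317's history (behind): {ff82317} — 1.

2 ahead, 1 behind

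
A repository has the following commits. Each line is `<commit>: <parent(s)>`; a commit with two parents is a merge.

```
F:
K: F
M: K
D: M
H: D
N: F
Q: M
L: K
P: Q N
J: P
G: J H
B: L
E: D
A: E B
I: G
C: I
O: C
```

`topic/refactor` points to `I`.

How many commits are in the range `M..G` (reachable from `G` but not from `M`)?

Reachable from G: {D, F, G, H, J, K, M, N, P, Q}.
Reachable from M: {F, K, M}.
In G's history but not M's: {D, G, H, J, N, P, Q} — 7 commits.

7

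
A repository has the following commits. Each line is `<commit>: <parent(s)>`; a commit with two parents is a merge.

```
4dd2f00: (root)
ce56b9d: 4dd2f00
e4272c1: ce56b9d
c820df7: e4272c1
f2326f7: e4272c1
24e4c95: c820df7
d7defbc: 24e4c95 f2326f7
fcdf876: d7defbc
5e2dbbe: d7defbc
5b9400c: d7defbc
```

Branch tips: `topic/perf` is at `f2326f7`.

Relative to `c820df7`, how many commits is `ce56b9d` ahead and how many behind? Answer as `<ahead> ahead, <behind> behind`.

0 ahead, 2 behind

Reachable from ce56b9d: {4dd2f00, ce56b9d}.
Reachable from c820df7: {4dd2f00, c820df7, ce56b9d, e4272c1}.
Only in ce56b9d's history (ahead): {} — 0.
Only in c820df7's history (behind): {c820df7, e4272c1} — 2.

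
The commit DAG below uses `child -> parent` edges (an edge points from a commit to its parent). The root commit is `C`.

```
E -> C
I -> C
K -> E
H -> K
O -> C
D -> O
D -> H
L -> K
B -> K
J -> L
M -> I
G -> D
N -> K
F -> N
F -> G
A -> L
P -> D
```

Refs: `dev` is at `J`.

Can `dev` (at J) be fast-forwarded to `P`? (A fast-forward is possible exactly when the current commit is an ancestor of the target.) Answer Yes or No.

A fast-forward from J to P is possible iff J is an ancestor of P.
Ancestors of P: {C, D, E, H, K, O, P}.
J is not among them, so fast-forward is not possible.

No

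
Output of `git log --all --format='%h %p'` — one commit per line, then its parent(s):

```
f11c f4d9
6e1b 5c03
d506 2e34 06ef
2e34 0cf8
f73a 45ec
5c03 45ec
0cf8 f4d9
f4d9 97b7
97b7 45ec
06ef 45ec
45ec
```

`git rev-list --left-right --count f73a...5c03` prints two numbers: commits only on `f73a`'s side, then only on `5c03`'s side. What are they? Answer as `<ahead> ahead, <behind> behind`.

Reachable from f73a: {45ec, f73a}.
Reachable from 5c03: {45ec, 5c03}.
Only in f73a's history (ahead): {f73a} — 1.
Only in 5c03's history (behind): {5c03} — 1.

1 ahead, 1 behind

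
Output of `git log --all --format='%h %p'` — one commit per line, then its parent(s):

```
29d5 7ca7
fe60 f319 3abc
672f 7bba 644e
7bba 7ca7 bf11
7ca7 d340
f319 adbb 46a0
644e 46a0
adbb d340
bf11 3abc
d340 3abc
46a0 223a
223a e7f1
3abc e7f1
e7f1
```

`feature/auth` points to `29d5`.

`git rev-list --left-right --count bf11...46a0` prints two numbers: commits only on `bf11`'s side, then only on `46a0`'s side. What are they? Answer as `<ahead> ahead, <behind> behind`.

2 ahead, 2 behind

Reachable from bf11: {3abc, bf11, e7f1}.
Reachable from 46a0: {223a, 46a0, e7f1}.
Only in bf11's history (ahead): {3abc, bf11} — 2.
Only in 46a0's history (behind): {223a, 46a0} — 2.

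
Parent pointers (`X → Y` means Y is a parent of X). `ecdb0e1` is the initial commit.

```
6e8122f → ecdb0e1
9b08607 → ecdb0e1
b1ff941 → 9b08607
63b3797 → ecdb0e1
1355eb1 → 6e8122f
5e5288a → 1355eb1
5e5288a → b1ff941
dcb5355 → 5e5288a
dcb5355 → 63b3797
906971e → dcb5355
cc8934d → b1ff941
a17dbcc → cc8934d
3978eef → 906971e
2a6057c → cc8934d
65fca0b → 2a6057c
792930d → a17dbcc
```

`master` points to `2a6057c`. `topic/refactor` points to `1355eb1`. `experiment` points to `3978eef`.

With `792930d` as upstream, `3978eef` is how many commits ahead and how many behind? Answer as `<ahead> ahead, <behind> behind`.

7 ahead, 3 behind

Reachable from 3978eef: {1355eb1, 3978eef, 5e5288a, 63b3797, 6e8122f, 906971e, 9b08607, b1ff941, dcb5355, ecdb0e1}.
Reachable from 792930d: {792930d, 9b08607, a17dbcc, b1ff941, cc8934d, ecdb0e1}.
Only in 3978eef's history (ahead): {1355eb1, 3978eef, 5e5288a, 63b3797, 6e8122f, 906971e, dcb5355} — 7.
Only in 792930d's history (behind): {792930d, a17dbcc, cc8934d} — 3.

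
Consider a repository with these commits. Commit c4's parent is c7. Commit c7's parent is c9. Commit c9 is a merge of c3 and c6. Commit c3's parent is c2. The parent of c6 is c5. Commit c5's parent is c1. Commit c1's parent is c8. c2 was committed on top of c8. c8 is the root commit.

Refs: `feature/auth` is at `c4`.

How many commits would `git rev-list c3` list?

Walking parent pointers from c3: reachable set = {c2, c3, c8}.
That is 3 commits.

3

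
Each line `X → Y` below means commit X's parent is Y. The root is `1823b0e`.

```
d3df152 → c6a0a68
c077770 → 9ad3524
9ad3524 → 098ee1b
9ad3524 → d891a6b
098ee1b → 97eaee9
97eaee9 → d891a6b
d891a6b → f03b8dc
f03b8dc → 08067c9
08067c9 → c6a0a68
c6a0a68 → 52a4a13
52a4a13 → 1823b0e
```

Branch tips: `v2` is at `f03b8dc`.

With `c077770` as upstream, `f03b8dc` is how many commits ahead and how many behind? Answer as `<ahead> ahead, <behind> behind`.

0 ahead, 5 behind

Reachable from f03b8dc: {08067c9, 1823b0e, 52a4a13, c6a0a68, f03b8dc}.
Reachable from c077770: {08067c9, 098ee1b, 1823b0e, 52a4a13, 97eaee9, 9ad3524, c077770, c6a0a68, d891a6b, f03b8dc}.
Only in f03b8dc's history (ahead): {} — 0.
Only in c077770's history (behind): {098ee1b, 97eaee9, 9ad3524, c077770, d891a6b} — 5.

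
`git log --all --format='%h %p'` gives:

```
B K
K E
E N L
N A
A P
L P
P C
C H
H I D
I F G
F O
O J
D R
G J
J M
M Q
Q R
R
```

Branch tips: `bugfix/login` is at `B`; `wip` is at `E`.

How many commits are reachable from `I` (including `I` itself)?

8

Walking parent pointers from I: reachable set = {F, G, I, J, M, O, Q, R}.
That is 8 commits.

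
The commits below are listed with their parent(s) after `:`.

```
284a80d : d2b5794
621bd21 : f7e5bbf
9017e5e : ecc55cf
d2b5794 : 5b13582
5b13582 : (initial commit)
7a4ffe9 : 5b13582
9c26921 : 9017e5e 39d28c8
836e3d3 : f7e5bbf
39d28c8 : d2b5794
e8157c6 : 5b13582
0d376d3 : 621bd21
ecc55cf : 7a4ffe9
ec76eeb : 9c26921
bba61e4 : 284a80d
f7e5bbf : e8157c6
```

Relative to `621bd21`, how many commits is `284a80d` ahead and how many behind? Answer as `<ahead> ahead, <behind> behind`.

2 ahead, 3 behind

Reachable from 284a80d: {284a80d, 5b13582, d2b5794}.
Reachable from 621bd21: {5b13582, 621bd21, e8157c6, f7e5bbf}.
Only in 284a80d's history (ahead): {284a80d, d2b5794} — 2.
Only in 621bd21's history (behind): {621bd21, e8157c6, f7e5bbf} — 3.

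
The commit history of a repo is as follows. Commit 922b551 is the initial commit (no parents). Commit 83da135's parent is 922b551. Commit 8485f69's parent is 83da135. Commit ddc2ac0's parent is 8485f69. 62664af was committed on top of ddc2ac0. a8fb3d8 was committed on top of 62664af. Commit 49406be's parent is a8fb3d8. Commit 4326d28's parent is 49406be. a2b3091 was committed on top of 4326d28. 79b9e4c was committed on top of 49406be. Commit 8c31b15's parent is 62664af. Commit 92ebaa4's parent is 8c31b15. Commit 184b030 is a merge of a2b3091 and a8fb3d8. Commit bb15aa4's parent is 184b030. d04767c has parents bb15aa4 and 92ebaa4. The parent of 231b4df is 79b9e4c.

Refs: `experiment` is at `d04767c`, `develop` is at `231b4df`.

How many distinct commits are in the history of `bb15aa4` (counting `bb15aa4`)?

Walking parent pointers from bb15aa4: reachable set = {184b030, 4326d28, 49406be, 62664af, 83da135, 8485f69, 922b551, a2b3091, a8fb3d8, bb15aa4, ddc2ac0}.
That is 11 commits.

11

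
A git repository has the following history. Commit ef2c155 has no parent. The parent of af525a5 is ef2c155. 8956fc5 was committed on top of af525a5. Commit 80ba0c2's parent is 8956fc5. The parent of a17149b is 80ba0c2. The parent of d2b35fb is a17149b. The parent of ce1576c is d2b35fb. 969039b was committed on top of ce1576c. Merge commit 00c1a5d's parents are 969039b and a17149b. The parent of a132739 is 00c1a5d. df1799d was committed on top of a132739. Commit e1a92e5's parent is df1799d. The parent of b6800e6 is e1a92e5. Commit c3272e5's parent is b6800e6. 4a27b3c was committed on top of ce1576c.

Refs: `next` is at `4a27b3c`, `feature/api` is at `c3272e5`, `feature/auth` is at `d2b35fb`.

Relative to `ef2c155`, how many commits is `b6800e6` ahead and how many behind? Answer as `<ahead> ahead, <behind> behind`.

12 ahead, 0 behind

Reachable from b6800e6: {00c1a5d, 80ba0c2, 8956fc5, 969039b, a132739, a17149b, af525a5, b6800e6, ce1576c, d2b35fb, df1799d, e1a92e5, ef2c155}.
Reachable from ef2c155: {ef2c155}.
Only in b6800e6's history (ahead): {00c1a5d, 80ba0c2, 8956fc5, 969039b, a132739, a17149b, af525a5, b6800e6, ce1576c, d2b35fb, df1799d, e1a92e5} — 12.
Only in ef2c155's history (behind): {} — 0.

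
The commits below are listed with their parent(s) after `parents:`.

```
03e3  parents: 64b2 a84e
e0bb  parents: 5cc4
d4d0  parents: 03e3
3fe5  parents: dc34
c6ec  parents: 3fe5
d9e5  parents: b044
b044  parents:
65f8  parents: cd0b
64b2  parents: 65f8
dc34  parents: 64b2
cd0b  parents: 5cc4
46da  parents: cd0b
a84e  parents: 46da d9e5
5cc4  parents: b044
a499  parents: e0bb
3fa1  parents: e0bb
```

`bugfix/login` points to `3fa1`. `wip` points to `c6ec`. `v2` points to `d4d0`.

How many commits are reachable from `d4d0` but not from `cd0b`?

Reachable from d4d0: {03e3, 46da, 5cc4, 64b2, 65f8, a84e, b044, cd0b, d4d0, d9e5}.
Reachable from cd0b: {5cc4, b044, cd0b}.
In d4d0's history but not cd0b's: {03e3, 46da, 64b2, 65f8, a84e, d4d0, d9e5} — 7 commits.

7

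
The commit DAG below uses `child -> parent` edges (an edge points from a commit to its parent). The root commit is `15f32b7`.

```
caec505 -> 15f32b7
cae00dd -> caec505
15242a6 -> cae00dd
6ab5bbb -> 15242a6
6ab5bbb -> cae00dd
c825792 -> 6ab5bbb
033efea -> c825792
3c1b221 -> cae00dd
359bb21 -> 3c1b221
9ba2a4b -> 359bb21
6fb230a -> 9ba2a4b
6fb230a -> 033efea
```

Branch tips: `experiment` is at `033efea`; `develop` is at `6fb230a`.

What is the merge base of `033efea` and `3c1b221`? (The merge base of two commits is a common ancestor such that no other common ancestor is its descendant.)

cae00dd

Ancestors of 033efea: {033efea, 15242a6, 15f32b7, 6ab5bbb, c825792, cae00dd, caec505}.
Ancestors of 3c1b221: {15f32b7, 3c1b221, cae00dd, caec505}.
Common ancestors: {15f32b7, cae00dd, caec505}.
Among these, cae00dd is not an ancestor of any other common ancestor — it is the merge base.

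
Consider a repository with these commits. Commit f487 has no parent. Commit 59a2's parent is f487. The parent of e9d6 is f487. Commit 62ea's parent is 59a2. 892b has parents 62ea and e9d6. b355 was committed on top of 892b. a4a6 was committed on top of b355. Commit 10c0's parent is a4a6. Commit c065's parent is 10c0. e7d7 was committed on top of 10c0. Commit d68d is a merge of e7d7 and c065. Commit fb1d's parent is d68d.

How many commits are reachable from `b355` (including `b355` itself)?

Walking parent pointers from b355: reachable set = {59a2, 62ea, 892b, b355, e9d6, f487}.
That is 6 commits.

6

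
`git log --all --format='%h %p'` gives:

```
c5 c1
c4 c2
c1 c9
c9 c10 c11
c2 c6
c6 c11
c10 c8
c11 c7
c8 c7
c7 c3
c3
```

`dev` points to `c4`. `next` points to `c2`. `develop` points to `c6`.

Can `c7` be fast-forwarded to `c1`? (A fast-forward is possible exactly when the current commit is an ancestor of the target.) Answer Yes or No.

A fast-forward from c7 to c1 is possible iff c7 is an ancestor of c1.
Ancestors of c1: {c1, c10, c11, c3, c7, c8, c9}.
c7 is among them, so fast-forward is possible.

Yes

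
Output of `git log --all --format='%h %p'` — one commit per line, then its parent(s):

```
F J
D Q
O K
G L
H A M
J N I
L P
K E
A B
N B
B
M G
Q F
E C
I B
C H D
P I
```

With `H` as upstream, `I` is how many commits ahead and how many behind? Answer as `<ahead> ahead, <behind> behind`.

0 ahead, 6 behind

Reachable from I: {B, I}.
Reachable from H: {A, B, G, H, I, L, M, P}.
Only in I's history (ahead): {} — 0.
Only in H's history (behind): {A, G, H, L, M, P} — 6.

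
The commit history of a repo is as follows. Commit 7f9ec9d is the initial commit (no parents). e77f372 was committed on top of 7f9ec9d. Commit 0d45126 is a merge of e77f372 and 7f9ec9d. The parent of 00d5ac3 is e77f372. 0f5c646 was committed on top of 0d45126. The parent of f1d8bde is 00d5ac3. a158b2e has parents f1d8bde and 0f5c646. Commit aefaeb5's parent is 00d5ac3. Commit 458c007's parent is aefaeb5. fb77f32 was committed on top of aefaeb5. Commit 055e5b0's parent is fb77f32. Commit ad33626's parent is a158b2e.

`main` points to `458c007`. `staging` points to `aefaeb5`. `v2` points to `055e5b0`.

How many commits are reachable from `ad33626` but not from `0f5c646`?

4

Reachable from ad33626: {00d5ac3, 0d45126, 0f5c646, 7f9ec9d, a158b2e, ad33626, e77f372, f1d8bde}.
Reachable from 0f5c646: {0d45126, 0f5c646, 7f9ec9d, e77f372}.
In ad33626's history but not 0f5c646's: {00d5ac3, a158b2e, ad33626, f1d8bde} — 4 commits.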